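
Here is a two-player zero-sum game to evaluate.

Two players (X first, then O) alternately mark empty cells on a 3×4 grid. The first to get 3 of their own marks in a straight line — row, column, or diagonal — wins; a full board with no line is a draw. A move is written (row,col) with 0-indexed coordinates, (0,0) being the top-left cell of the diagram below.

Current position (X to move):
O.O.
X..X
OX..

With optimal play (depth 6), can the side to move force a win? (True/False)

X winning at [O.O./X..X/OX..]: False

[O.O./X..X/OX..] X move#1: (0,1):-1/OXO./X..X/OX..*, (0,3):-1/O.OX/X..X/OX.., (1,1):-1/O.O./XX.X/OX.., (1,2):-1/O.O./X.XX/OX.., (2,2):-1/O.O./X..X/OXX., (2,3):-1/O.O./X..X/OX.X
[OXO./X..X/OX..] O move#2: (0,3):-1/OXOO/X..X/OX.., (1,1):+1/OXO./XO.X/OX..*, (1,2):-1/OXO./X.OX/OX.., (2,2):-1/OXO./X..X/OXO., (2,3):-1/OXO./X..X/OX.O
[OXO./XO.X/OX..] end (terminal -1, X#3); searched O.O./X..X/OX.. to 6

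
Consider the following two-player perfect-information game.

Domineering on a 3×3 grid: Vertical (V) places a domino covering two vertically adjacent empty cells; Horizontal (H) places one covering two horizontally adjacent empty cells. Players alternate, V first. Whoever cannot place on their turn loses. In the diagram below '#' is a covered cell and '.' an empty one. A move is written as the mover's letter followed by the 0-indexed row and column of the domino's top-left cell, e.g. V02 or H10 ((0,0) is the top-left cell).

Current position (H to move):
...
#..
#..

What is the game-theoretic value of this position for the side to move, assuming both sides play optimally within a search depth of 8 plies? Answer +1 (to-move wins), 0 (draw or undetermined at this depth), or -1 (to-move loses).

value(.../#../#.., H) = +1

[.../#../#..] H move#1: H00:-1/##./#../#.., H01:-1/.##/#../#.., H11:+1/.../###/#..*, H21:-1/.../#../###
[.../###/#..] end (terminal -1, V#2); searched .../#../#.. to 8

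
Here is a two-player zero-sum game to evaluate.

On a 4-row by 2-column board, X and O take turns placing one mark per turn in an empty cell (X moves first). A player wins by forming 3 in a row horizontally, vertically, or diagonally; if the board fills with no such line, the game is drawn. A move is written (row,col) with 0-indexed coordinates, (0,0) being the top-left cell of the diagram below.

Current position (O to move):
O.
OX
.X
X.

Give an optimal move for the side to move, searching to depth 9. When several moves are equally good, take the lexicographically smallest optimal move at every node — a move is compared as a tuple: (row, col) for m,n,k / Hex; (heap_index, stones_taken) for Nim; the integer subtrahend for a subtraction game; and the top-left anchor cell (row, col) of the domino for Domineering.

O's best at [O./OX/.X/X.]: (2,0)

p1 O@[O./OX/.X/X.]: (0,1)[OO/OX/.X/X.]-1 (2,0)[O./OX/OX/X.]+1* (3,1)[O./OX/.X/XO]-1
p2 X@[O./OX/OX/X.] terminal -1; root [O./OX/.X/X.] d9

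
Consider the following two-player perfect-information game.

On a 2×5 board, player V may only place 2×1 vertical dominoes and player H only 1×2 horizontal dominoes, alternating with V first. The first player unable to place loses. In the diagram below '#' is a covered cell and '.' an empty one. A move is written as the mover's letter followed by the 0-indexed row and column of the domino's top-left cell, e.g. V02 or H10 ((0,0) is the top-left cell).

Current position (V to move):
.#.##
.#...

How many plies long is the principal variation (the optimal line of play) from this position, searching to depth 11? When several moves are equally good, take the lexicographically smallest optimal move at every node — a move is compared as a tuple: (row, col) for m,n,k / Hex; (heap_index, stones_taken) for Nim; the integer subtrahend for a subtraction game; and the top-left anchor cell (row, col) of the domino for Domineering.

[.#.##/.#...] V move#1: V00:-1/##.##/##..., V02:+1/.####/.##..*
[.####/.##..] H move#2: H13:-1/.####/.####*
[.####/.####] V move#3: V00:+1/#####/#####*
[#####/#####] end (terminal -1, H#4); searched .#.##/.#... to 11

PV length from [.#.##/.#...]: 3 plies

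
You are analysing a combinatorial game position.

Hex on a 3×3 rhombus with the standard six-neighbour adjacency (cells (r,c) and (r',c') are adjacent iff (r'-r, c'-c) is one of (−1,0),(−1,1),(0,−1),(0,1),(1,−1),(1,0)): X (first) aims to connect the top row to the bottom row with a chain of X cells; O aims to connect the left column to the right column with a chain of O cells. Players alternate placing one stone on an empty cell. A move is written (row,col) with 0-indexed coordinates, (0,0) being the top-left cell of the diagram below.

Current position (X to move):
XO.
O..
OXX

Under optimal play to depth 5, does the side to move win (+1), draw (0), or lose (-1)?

value(XO./O../OXX, X) = +1

[XO./O../OXX] X move#1: (0,2):+1/XOX/O../OXX*, (1,1):-1/XO./OX./OXX, (1,2):-1/XO./O.X/OXX
[XOX/O../OXX] O move#2: (1,1):-1/XOX/OO./OXX*, (1,2):-1/XOX/O.O/OXX
[XOX/OO./OXX] X move#3: (1,2):+1/XOX/OOX/OXX*
[XOX/OOX/OXX] end (terminal -1, O#4); searched XO./O../OXX to 5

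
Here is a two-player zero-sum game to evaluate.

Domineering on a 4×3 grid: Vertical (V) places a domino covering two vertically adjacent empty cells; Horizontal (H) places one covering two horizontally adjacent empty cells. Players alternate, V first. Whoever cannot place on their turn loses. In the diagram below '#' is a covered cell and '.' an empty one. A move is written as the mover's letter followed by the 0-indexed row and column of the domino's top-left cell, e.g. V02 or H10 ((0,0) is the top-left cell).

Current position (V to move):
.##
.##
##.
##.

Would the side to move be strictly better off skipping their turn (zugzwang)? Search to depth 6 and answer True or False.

zugzwang(.##/.##/##./##., V) = False

[.##/.##/##./##.] V move#1: V00:+1/###/###/##./##.*, V22:+1/.##/.##/###/###
[###/###/##./##.] end (terminal -1, H#2); searched .##/.##/##./##. to 6
if V skipped the turn, H would face:
~ [.##/.##/##./##.] end (terminal -1, H#1); searched .##/.##/##./##. to 6
compare (V): move=+1 vs pass=+1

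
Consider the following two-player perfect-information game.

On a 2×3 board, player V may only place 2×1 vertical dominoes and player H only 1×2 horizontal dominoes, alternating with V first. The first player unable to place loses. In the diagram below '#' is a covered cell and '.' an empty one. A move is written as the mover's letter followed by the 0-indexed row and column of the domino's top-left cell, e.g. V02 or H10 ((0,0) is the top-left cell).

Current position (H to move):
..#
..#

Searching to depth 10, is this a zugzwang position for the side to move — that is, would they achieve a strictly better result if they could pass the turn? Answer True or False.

[..#/..#] H move#1: H00:+1/###/..#*, H10:+1/..#/###
[###/..#] end (terminal -1, V#2); searched ..#/..# to 10
suppose H passes — search the same position with V to move:
pass> [..#/..#] V move#1: V00:+1/#.#/#.#*, V01:+1/.##/.##
pass> [#.#/#.#] end (terminal -1, H#2); searched ..#/..# to 10
for H: play +1, pass -1

zugzwang(..#/..#, H) = False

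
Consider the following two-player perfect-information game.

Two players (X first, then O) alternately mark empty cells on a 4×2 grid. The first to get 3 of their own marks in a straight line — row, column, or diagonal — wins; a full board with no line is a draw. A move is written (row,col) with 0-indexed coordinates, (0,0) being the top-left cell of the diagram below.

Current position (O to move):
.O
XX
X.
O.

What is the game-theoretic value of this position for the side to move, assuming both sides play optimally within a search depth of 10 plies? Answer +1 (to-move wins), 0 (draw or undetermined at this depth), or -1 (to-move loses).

value(.O/XX/X./O., O) = 0

[.O/XX/X./O.] O move#1: (0,0):+0/OO/XX/X./O.*, (2,1):-1/.O/XX/XO/O., (3,1):-1/.O/XX/X./OO
[OO/XX/X./O.] X move#2: (2,1):+0/OO/XX/XX/O.*, (3,1):+0/OO/XX/X./OX
[OO/XX/XX/O.] O move#3: (3,1):+0/OO/XX/XX/OO*
[OO/XX/XX/OO] end (terminal +0, X#4); searched .O/XX/X./O. to 10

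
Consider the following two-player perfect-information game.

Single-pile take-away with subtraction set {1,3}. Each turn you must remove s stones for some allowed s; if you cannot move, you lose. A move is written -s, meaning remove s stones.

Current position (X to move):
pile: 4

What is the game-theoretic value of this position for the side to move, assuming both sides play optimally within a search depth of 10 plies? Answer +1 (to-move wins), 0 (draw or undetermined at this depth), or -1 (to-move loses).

value(4, X) = -1

[4] X move#1: -1:-1/3*, -3:-1/1
[3] O move#2: -1:+1/2*, -3:+1/0
[2] X move#3: -1:-1/1*
[1] O move#4: -1:+1/0*
[0] end (terminal -1, X#5); searched 4 to 10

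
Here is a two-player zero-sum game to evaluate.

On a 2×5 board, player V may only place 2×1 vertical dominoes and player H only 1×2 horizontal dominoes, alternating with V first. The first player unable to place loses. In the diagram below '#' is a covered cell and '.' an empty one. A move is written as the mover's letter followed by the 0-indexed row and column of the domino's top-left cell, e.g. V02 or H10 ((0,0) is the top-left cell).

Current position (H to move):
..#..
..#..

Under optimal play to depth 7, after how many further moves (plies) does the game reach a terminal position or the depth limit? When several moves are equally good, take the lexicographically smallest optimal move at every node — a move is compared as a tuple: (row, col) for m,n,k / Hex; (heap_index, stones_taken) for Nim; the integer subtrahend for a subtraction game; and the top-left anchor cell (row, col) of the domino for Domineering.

PV length from [..#../..#..]: 4 plies

[..#../..#..] H move#1: H00:-1/###../..#..*, H03:-1/..###/..#.., H10:-1/..#../###.., H13:-1/..#../..###
[###../..#..] V move#2: V03:+1/####./..##.*, V04:+1/###.#/..#.#
[####./..##.] H move#3: H10:-1/####./####.*
[####./####.] V move#4: V04:+1/#####/#####*
[#####/#####] end (terminal -1, H#5); searched ..#../..#.. to 7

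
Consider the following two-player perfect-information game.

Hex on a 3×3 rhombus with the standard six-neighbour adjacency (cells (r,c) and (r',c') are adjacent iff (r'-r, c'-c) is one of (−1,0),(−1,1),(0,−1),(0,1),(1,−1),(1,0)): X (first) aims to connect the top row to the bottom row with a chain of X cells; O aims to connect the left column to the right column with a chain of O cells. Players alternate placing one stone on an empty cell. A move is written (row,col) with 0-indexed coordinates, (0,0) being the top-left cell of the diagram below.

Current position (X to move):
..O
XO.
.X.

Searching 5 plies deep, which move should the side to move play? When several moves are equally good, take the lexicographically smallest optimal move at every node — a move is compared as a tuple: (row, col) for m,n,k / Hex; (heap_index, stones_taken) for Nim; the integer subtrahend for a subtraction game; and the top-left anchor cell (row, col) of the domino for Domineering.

p1 X@[..O/XO./.X.]: (0,0)[X.O/XO./.X.]-1 (0,1)[.XO/XO./.X.]-1 (1,2)[..O/XOX/.X.]-1 (2,0)[..O/XO./XX.]+1* (2,2)[..O/XO./.XX]-1
p2 O@[..O/XO./XX.]: (0,0)[O.O/XO./XX.]-1* (0,1)[.OO/XO./XX.]-1 (1,2)[..O/XOO/XX.]-1 (2,2)[..O/XO./XXO]-1
p3 X@[O.O/XO./XX.]: (0,1)[OXO/XO./XX.]+1* (1,2)[O.O/XOX/XX.]-1 (2,2)[O.O/XO./XXX]-1
p4 O@[OXO/XO./XX.] terminal -1; root [..O/XO./.X.] d5

X's best at [..O/XO./.X.]: (2,0)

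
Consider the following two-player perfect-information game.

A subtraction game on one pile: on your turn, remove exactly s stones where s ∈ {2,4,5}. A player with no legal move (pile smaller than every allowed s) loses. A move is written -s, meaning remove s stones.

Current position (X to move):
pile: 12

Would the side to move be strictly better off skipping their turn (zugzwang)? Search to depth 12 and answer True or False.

zugzwang(12, X) = False

p1 X@[12]: -2[10]-1 -4[8]+1* -5[7]+1
p2 O@[8]: -2[6]-1* -4[4]-1 -5[3]-1
p3 X@[6]: -2[4]-1 -4[2]-1 -5[1]+1*
p4 O@[1] terminal -1; root [12] d12
suppose X passes — search the same position with O to move:
pass> p1 O@[12]: -2[10]-1 -4[8]+1* -5[7]+1
pass> p2 X@[8]: -2[6]-1* -4[4]-1 -5[3]-1
pass> p3 O@[6]: -2[4]-1 -4[2]-1 -5[1]+1*
pass> p4 X@[1] terminal -1; root [12] d12
for X: play +1, pass -1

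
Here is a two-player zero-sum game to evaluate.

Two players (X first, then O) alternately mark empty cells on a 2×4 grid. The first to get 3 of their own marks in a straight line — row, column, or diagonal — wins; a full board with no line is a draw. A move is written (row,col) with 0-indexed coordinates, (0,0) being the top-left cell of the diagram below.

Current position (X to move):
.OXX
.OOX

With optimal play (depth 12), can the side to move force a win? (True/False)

X winning at [.OXX/.OOX]: False

ply 1, X at .OXX/.OOX | (0,0)=-1→XOXX/.OOX; (1,0)=+0→.OXX/XOOX*
ply 2, O at .OXX/XOOX | (0,0)=+0→OOXX/XOOX*
ply 3: OOXX/XOOX is terminal +0 (X); from .OXX/.OOX depth 12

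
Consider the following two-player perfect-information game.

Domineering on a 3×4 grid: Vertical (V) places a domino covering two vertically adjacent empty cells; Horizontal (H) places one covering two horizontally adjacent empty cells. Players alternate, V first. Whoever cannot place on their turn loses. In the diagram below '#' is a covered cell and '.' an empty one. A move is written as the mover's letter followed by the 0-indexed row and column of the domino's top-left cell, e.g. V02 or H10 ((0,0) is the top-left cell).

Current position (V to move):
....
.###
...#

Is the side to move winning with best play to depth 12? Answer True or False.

V winning at [..../.###/...#]: False

[..../.###/...#] V move#1: V00:-1/#.../####/...#*, V10:-1/..../####/#..#
[#.../####/...#] H move#2: H01:+1/###./####/...#*, H02:+1/#.##/####/...#, H20:+1/#.../####/##.#, H21:+1/#.../####/.###
[###./####/...#] end (terminal -1, V#3); searched ..../.###/...# to 12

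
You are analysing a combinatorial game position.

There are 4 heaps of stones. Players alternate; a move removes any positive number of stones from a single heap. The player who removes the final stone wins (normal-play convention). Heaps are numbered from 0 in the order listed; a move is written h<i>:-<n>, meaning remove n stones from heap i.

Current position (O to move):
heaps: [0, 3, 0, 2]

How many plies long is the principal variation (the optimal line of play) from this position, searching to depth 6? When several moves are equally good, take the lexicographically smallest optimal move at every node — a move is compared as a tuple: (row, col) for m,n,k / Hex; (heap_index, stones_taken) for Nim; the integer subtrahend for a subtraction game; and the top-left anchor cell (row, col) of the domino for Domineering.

PV length from [(0,3,0,2)]: 5 plies

p1 O@[(0,3,0,2)]: h1:-1[(0,2,0,2)]+1* h1:-2[(0,1,0,2)]-1 h1:-3[(0,0,0,2)]-1 h3:-1[(0,3,0,1)]-1 h3:-2[(0,3,0,0)]-1
p2 X@[(0,2,0,2)]: h1:-1[(0,1,0,2)]-1* h1:-2[(0,0,0,2)]-1 h3:-1[(0,2,0,1)]-1 h3:-2[(0,2,0,0)]-1
p3 O@[(0,1,0,2)]: h1:-1[(0,0,0,2)]-1 h3:-1[(0,1,0,1)]+1* h3:-2[(0,1,0,0)]-1
p4 X@[(0,1,0,1)]: h1:-1[(0,0,0,1)]-1* h3:-1[(0,1,0,0)]-1
p5 O@[(0,0,0,1)]: h3:-1[(0,0,0,0)]+1*
p6 X@[(0,0,0,0)] terminal -1; root [(0,3,0,2)] d6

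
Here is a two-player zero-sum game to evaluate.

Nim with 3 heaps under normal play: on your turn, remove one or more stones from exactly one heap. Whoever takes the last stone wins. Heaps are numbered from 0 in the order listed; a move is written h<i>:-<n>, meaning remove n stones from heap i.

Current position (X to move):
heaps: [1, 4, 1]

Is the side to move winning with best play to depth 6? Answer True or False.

p1 X@[(1,4,1)]: h0:-1[(0,4,1)]-1 h1:-1[(1,3,1)]-1 h1:-2[(1,2,1)]-1 h1:-3[(1,1,1)]-1 h1:-4[(1,0,1)]+1* h2:-1[(1,4,0)]-1
p2 O@[(1,0,1)]: h0:-1[(0,0,1)]-1* h2:-1[(1,0,0)]-1
p3 X@[(0,0,1)]: h2:-1[(0,0,0)]+1*
p4 O@[(0,0,0)] terminal -1; root [(1,4,1)] d6

X winning at [(1,4,1)]: True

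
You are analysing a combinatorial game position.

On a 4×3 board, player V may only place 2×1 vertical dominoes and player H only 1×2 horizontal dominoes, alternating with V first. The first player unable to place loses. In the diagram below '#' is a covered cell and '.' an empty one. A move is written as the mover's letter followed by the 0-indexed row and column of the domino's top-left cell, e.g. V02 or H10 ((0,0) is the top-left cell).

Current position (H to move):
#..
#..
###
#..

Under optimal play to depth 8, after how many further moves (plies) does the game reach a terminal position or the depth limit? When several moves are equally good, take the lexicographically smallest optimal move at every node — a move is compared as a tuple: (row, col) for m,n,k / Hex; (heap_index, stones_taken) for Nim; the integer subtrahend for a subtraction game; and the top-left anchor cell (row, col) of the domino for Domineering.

p1 H@[#../#../###/#..]: H01[###/#../###/#..]+1* H11[#../###/###/#..]+1 H31[#../#../###/###]-1
p2 V@[###/#../###/#..] terminal -1; root [#../#../###/#..] d8

PV length from [#../#../###/#..]: 1 ply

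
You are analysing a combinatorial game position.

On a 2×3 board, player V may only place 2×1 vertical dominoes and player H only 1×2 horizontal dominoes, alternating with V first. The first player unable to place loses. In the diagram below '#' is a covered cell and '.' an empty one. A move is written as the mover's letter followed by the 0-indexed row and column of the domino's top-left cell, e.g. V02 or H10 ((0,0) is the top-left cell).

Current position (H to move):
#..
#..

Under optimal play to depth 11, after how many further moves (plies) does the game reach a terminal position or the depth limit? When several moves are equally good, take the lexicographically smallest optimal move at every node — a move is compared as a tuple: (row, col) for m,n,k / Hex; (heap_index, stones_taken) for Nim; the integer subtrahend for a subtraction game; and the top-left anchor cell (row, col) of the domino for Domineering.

p1 H@[#../#..]: H01[###/#..]+1* H11[#../###]+1
p2 V@[###/#..] terminal -1; root [#../#..] d11

PV length from [#../#..]: 1 ply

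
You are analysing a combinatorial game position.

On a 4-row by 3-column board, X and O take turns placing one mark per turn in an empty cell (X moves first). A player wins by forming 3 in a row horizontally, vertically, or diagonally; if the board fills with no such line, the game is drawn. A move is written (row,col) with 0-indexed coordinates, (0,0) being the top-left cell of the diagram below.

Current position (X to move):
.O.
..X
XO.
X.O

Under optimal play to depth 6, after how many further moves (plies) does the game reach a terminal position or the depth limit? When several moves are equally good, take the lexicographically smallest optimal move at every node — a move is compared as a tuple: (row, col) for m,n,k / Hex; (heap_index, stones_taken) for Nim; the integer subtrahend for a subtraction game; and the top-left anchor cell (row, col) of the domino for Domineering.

PV length from [.O./..X/XO./X.O]: 1 ply

p1 X@[.O./..X/XO./X.O]: (0,0)[XO./..X/XO./X.O]-1 (0,2)[.OX/..X/XO./X.O]-1 (1,0)[.O./X.X/XO./X.O]+1* (1,1)[.O./.XX/XO./X.O]-1 (2,2)[.O./..X/XOX/X.O]-1 (3,1)[.O./..X/XO./XXO]-1
p2 O@[.O./X.X/XO./X.O] terminal -1; root [.O./..X/XO./X.O] d6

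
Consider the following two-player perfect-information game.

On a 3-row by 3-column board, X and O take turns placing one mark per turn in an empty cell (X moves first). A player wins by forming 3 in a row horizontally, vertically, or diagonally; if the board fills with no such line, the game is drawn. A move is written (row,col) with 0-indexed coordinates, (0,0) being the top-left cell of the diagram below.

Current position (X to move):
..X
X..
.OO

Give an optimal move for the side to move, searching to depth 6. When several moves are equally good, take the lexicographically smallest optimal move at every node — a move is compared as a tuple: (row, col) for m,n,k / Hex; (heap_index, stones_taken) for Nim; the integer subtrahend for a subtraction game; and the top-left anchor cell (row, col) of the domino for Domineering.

X's best at [..X/X../.OO]: (2,0)

[..X/X../.OO] X move#1: (0,0):-1/X.X/X../.OO, (0,1):-1/.XX/X../.OO, (1,1):-1/..X/XX./.OO, (1,2):-1/..X/X.X/.OO, (2,0):+1/..X/X../XOO*
[..X/X../XOO] O move#2: (0,0):-1/O.X/X../XOO*, (0,1):-1/.OX/X../XOO, (1,1):-1/..X/XO./XOO, (1,2):-1/..X/X.O/XOO
[O.X/X../XOO] X move#3: (0,1):-1/OXX/X../XOO, (1,1):+1/O.X/XX./XOO*, (1,2):-1/O.X/X.X/XOO
[O.X/XX./XOO] end (terminal -1, O#4); searched ..X/X../.OO to 6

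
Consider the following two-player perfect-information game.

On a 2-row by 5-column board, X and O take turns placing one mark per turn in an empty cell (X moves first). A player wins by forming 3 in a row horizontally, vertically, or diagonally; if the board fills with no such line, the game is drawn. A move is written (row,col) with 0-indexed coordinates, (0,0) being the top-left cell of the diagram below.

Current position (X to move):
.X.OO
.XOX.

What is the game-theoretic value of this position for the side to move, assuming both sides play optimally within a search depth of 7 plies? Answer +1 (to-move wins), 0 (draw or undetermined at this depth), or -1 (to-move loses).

value(.X.OO/.XOX., X) = 0

p1 X@[.X.OO/.XOX.]: (0,0)[XX.OO/.XOX.]-1 (0,2)[.XXOO/.XOX.]+0* (1,0)[.X.OO/XXOX.]-1 (1,4)[.X.OO/.XOXX]-1
p2 O@[.XXOO/.XOX.]: (0,0)[OXXOO/.XOX.]+0* (1,0)[.XXOO/OXOX.]-1 (1,4)[.XXOO/.XOXO]-1
p3 X@[OXXOO/.XOX.]: (1,0)[OXXOO/XXOX.]+0* (1,4)[OXXOO/.XOXX]+0
p4 O@[OXXOO/XXOX.]: (1,4)[OXXOO/XXOXO]+0*
p5 X@[OXXOO/XXOXO] terminal +0; root [.X.OO/.XOX.] d7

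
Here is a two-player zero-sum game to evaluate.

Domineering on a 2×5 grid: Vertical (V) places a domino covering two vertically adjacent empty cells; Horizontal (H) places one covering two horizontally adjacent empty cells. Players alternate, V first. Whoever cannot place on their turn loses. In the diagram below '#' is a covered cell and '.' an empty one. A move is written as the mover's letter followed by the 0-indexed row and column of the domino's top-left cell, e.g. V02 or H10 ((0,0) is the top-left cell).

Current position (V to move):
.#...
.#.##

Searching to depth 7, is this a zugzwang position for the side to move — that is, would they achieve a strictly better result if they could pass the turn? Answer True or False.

[.#.../.#.##] V move#1: V00:-1/##.../##.##, V02:+1/.##../.####*
[.##../.####] H move#2: H03:-1/.####/.####*
[.####/.####] V move#3: V00:+1/#####/#####*
[#####/#####] end (terminal -1, H#4); searched .#.../.#.## to 7
pass branch (H moves first from the same position):
  | [.#.../.#.##] H move#1: H02:-1/.###./.#.##*, H03:-1/.#.##/.#.##
  | [.###./.#.##] V move#2: V00:+1/####./##.##*
  | [####./##.##] end (terminal -1, H#3); searched .#.../.#.## to 7
V moving scores +1; V passing scores +1

zugzwang(.#.../.#.##, V) = False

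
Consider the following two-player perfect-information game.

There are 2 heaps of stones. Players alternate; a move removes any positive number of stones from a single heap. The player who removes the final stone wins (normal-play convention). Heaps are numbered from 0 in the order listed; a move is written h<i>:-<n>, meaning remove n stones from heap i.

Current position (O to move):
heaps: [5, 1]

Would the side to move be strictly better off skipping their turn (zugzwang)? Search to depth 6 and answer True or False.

[(5,1)] O move#1: h0:-1:-1/(4,1), h0:-2:-1/(3,1), h0:-3:-1/(2,1), h0:-4:+1/(1,1)*, h0:-5:-1/(0,1), h1:-1:-1/(5,0)
[(1,1)] X move#2: h0:-1:-1/(0,1)*, h1:-1:-1/(1,0)
[(0,1)] O move#3: h1:-1:+1/(0,0)*
[(0,0)] end (terminal -1, X#4); searched (5,1) to 6
suppose O passes — search the same position with X to move:
pass> [(5,1)] X move#1: h0:-1:-1/(4,1), h0:-2:-1/(3,1), h0:-3:-1/(2,1), h0:-4:+1/(1,1)*, h0:-5:-1/(0,1), h1:-1:-1/(5,0)
pass> [(1,1)] O move#2: h0:-1:-1/(0,1)*, h1:-1:-1/(1,0)
pass> [(0,1)] X move#3: h1:-1:+1/(0,0)*
pass> [(0,0)] end (terminal -1, O#4); searched (5,1) to 6
for O: play +1, pass -1

zugzwang((5,1), O) = False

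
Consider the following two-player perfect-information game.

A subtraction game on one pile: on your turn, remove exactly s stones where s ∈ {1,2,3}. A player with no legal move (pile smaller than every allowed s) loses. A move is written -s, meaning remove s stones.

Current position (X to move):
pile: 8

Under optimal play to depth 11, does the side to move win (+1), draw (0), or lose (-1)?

p1 X@[8]: -1[7]-1* -2[6]-1 -3[5]-1
p2 O@[7]: -1[6]-1 -2[5]-1 -3[4]+1*
p3 X@[4]: -1[3]-1* -2[2]-1 -3[1]-1
p4 O@[3]: -1[2]-1 -2[1]-1 -3[0]+1*
p5 X@[0] terminal -1; root [8] d11

value(8, X) = -1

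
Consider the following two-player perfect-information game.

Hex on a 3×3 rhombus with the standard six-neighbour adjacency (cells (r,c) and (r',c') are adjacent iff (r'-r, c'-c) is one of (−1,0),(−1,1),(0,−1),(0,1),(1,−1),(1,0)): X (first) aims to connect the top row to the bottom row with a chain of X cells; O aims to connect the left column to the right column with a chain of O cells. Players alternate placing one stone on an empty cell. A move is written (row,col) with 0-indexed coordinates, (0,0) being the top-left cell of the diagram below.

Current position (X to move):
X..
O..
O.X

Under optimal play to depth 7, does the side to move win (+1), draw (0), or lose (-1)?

[X../O../O.X] X move#1: (0,1):-1/XX./O../O.X, (0,2):-1/X.X/O../O.X, (1,1):+1/X../OX./O.X*, (1,2):-1/X../O.X/O.X, (2,1):-1/X../O../OXX
[X../OX./O.X] O move#2: (0,1):-1/XO./OX./O.X*, (0,2):-1/X.O/OX./O.X, (1,2):-1/X../OXO/O.X, (2,1):-1/X../OX./OOX
[XO./OX./O.X] X move#3: (0,2):+1/XOX/OX./O.X*, (1,2):-1/XO./OXX/O.X, (2,1):-1/XO./OX./OXX
[XOX/OX./O.X] O move#4: (1,2):-1/XOX/OXO/O.X*, (2,1):-1/XOX/OX./OOX
[XOX/OXO/O.X] X move#5: (2,1):+1/XOX/OXO/OXX*
[XOX/OXO/OXX] end (terminal -1, O#6); searched X../O../O.X to 7

value(X../O../O.X, X) = +1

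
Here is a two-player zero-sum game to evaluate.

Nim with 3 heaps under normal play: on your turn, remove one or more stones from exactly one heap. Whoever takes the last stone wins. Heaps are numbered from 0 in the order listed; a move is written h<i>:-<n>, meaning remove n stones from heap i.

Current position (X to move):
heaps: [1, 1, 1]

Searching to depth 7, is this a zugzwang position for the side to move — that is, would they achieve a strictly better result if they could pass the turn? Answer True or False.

[(1,1,1)] X move#1: h0:-1:+1/(0,1,1)*, h1:-1:+1/(1,0,1), h2:-1:+1/(1,1,0)
[(0,1,1)] O move#2: h1:-1:-1/(0,0,1)*, h2:-1:-1/(0,1,0)
[(0,0,1)] X move#3: h2:-1:+1/(0,0,0)*
[(0,0,0)] end (terminal -1, O#4); searched (1,1,1) to 7
pass branch (O moves first from the same position):
  | [(1,1,1)] O move#1: h0:-1:+1/(0,1,1)*, h1:-1:+1/(1,0,1), h2:-1:+1/(1,1,0)
  | [(0,1,1)] X move#2: h1:-1:-1/(0,0,1)*, h2:-1:-1/(0,1,0)
  | [(0,0,1)] O move#3: h2:-1:+1/(0,0,0)*
  | [(0,0,0)] end (terminal -1, X#4); searched (1,1,1) to 7
X moving scores +1; X passing scores -1

zugzwang((1,1,1), X) = False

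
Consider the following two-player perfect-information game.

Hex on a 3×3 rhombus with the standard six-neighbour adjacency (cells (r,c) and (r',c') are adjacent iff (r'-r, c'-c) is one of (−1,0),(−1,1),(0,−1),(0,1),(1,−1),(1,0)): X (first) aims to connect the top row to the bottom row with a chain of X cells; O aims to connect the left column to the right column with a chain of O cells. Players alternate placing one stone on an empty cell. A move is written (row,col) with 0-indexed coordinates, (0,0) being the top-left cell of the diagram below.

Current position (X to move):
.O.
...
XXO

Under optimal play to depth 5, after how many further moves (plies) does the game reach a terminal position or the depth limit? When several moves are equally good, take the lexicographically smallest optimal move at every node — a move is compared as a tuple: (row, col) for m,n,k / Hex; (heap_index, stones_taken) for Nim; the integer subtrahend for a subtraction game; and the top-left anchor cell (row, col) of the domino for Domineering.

p1 X@[.O./.../XXO]: (0,0)[XO./.../XXO]+1* (0,2)[.OX/.../XXO]+1 (1,0)[.O./X../XXO]+1 (1,1)[.O./.X./XXO]-1 (1,2)[.O./..X/XXO]-1
p2 O@[XO./.../XXO]: (0,2)[XOO/.../XXO]-1* (1,0)[XO./O../XXO]-1 (1,1)[XO./.O./XXO]-1 (1,2)[XO./..O/XXO]-1
p3 X@[XOO/.../XXO]: (1,0)[XOO/X../XXO]+1* (1,1)[XOO/.X./XXO]-1 (1,2)[XOO/..X/XXO]-1
p4 O@[XOO/X../XXO] terminal -1; root [.O./.../XXO] d5

PV length from [.O./.../XXO]: 3 plies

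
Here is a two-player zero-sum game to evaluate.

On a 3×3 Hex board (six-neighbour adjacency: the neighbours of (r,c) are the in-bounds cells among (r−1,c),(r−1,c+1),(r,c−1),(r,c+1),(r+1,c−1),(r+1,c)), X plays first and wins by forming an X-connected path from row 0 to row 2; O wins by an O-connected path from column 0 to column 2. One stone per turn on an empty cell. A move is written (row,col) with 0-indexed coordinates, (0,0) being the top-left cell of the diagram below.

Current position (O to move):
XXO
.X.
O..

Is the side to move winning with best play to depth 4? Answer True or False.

O winning at [XXO/.X./O..]: True

p1 O@[XXO/.X./O..]: (1,0)[XXO/OX./O..]-1 (1,2)[XXO/.XO/O..]-1 (2,1)[XXO/.X./OO.]+1* (2,2)[XXO/.X./O.O]-1
p2 X@[XXO/.X./OO.]: (1,0)[XXO/XX./OO.]-1* (1,2)[XXO/.XX/OO.]-1 (2,2)[XXO/.X./OOX]-1
p3 O@[XXO/XX./OO.]: (1,2)[XXO/XXO/OO.]+1* (2,2)[XXO/XX./OOO]+1
p4 X@[XXO/XXO/OO.] terminal -1; root [XXO/.X./O..] d4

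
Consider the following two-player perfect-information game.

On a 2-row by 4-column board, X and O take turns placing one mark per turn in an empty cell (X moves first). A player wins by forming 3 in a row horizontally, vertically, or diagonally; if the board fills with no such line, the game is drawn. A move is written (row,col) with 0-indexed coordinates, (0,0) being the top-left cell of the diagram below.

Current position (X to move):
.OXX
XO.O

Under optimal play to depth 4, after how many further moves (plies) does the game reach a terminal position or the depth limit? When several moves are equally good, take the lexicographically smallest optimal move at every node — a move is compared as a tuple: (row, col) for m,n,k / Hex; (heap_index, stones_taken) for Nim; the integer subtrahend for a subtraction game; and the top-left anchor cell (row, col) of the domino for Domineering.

ply 1, X at .OXX/XO.O | (0,0)=-1→XOXX/XO.O; (1,2)=+0→.OXX/XOXO*
ply 2, O at .OXX/XOXO | (0,0)=+0→OOXX/XOXO*
ply 3: OOXX/XOXO is terminal +0 (X); from .OXX/XO.O depth 4

PV length from [.OXX/XO.O]: 2 plies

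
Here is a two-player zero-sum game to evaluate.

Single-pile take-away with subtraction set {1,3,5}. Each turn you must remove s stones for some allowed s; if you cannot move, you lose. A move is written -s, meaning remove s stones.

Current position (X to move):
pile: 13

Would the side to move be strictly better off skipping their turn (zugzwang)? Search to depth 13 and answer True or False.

[13] X move#1: -1:+1/12*, -3:+1/10, -5:+1/8
[12] O move#2: -1:-1/11*, -3:-1/9, -5:-1/7
[11] X move#3: -1:+1/10*, -3:+1/8, -5:+1/6
[10] O move#4: -1:-1/9*, -3:-1/7, -5:-1/5
[9] X move#5: -1:+1/8*, -3:+1/6, -5:+1/4
[8] O move#6: -1:-1/7*, -3:-1/5, -5:-1/3
[7] X move#7: -1:+1/6*, -3:+1/4, -5:+1/2
[6] O move#8: -1:-1/5*, -3:-1/3, -5:-1/1
[5] X move#9: -1:+1/4*, -3:+1/2, -5:+1/0
[4] O move#10: -1:-1/3*, -3:-1/1
[3] X move#11: -1:+1/2*, -3:+1/0
[2] O move#12: -1:-1/1*
[1] X move#13: -1:+1/0*
[0] end (terminal -1, O#14); searched 13 to 13
pass branch (O moves first from the same position):
  | [13] O move#1: -1:+1/12*, -3:+1/10, -5:+1/8
  | [12] X move#2: -1:-1/11*, -3:-1/9, -5:-1/7
  | [11] O move#3: -1:+1/10*, -3:+1/8, -5:+1/6
  | [10] X move#4: -1:-1/9*, -3:-1/7, -5:-1/5
  | [9] O move#5: -1:+1/8*, -3:+1/6, -5:+1/4
  | [8] X move#6: -1:-1/7*, -3:-1/5, -5:-1/3
  | [7] O move#7: -1:+1/6*, -3:+1/4, -5:+1/2
  | [6] X move#8: -1:-1/5*, -3:-1/3, -5:-1/1
  | [5] O move#9: -1:+1/4*, -3:+1/2, -5:+1/0
  | [4] X move#10: -1:-1/3*, -3:-1/1
  | [3] O move#11: -1:+1/2*, -3:+1/0
  | [2] X move#12: -1:-1/1*
  | [1] O move#13: -1:+1/0*
  | [0] end (terminal -1, X#14); searched 13 to 13
X moving scores +1; X passing scores -1

zugzwang(13, X) = False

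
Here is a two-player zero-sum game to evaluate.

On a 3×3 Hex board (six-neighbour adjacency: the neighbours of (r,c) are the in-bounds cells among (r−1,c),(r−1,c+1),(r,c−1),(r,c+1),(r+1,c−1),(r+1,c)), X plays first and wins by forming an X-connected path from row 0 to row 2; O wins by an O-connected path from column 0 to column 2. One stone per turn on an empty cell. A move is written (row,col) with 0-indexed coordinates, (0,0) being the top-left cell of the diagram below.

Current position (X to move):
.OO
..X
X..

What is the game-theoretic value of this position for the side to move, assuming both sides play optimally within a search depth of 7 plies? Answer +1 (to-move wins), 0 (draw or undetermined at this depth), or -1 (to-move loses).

ply 1, X at .OO/..X/X.. | (0,0)=-1→XOO/..X/X..*; (1,0)=-1→.OO/X.X/X..; (1,1)=-1→.OO/.XX/X..; (2,1)=-1→.OO/..X/XX.; (2,2)=-1→.OO/..X/X.X
ply 2, O at XOO/..X/X.. | (1,0)=+1→XOO/O.X/X..*; (1,1)=-1→XOO/.OX/X..; (2,1)=-1→XOO/..X/XO.; (2,2)=-1→XOO/..X/X.O
ply 3: XOO/O.X/X.. is terminal -1 (X); from .OO/..X/X.. depth 7

value(.OO/..X/X.., X) = -1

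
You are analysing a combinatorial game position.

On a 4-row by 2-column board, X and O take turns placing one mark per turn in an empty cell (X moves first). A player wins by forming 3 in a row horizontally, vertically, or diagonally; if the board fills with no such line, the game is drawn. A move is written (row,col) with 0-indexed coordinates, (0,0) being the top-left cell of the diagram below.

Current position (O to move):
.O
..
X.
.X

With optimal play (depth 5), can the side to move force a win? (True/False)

O winning at [.O/../X./.X]: False

[.O/../X./.X] O move#1: (0,0):+0/OO/../X./.X*, (1,0):+0/.O/O./X./.X, (1,1):+0/.O/.O/X./.X, (2,1):+0/.O/../XO/.X, (3,0):+0/.O/../X./OX
[OO/../X./.X] X move#2: (1,0):+0/OO/X./X./.X*, (1,1):+0/OO/.X/X./.X, (2,1):+0/OO/../XX/.X, (3,0):+0/OO/../X./XX
[OO/X./X./.X] O move#3: (1,1):-1/OO/XO/X./.X, (2,1):-1/OO/X./XO/.X, (3,0):+0/OO/X./X./OX*
[OO/X./X./OX] X move#4: (1,1):+0/OO/XX/X./OX*, (2,1):+0/OO/X./XX/OX
[OO/XX/X./OX] O move#5: (2,1):+0/OO/XX/XO/OX*
[OO/XX/XO/OX] end (terminal +0, X#6); searched .O/../X./.X to 5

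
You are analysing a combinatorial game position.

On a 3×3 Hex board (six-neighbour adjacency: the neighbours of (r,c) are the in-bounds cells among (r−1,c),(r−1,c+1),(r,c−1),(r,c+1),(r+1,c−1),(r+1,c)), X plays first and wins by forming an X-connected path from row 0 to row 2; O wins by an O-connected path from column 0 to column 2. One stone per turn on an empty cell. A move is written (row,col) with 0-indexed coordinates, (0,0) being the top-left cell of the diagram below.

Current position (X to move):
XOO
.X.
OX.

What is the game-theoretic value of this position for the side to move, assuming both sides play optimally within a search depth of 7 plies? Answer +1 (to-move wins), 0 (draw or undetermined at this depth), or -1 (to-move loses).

ply 1, X at XOO/.X./OX. | (1,0)=+1→XOO/XX./OX.*; (1,2)=-1→XOO/.XX/OX.; (2,2)=-1→XOO/.X./OXX
ply 2: XOO/XX./OX. is terminal -1 (O); from XOO/.X./OX. depth 7

value(XOO/.X./OX., X) = +1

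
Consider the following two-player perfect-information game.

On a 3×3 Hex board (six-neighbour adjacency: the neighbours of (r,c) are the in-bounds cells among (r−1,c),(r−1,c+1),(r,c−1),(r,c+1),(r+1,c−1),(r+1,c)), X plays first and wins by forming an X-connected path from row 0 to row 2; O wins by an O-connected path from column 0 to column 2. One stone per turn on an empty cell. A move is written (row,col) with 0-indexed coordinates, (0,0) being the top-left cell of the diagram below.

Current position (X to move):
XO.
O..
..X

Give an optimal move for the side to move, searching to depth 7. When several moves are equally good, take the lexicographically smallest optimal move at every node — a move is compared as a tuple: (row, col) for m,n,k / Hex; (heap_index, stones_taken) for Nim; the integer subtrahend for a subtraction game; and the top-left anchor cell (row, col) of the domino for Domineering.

X's best at [XO./O../..X]: (0,2)

[XO./O../..X] X move#1: (0,2):+1/XOX/O../..X*, (1,1):-1/XO./OX./..X, (1,2):-1/XO./O.X/..X, (2,0):-1/XO./O../X.X, (2,1):-1/XO./O../.XX
[XOX/O../..X] O move#2: (1,1):-1/XOX/OO./..X*, (1,2):-1/XOX/O.O/..X, (2,0):-1/XOX/O../O.X, (2,1):-1/XOX/O../.OX
[XOX/OO./..X] X move#3: (1,2):+1/XOX/OOX/..X*, (2,0):-1/XOX/OO./X.X, (2,1):-1/XOX/OO./.XX
[XOX/OOX/..X] end (terminal -1, O#4); searched XO./O../..X to 7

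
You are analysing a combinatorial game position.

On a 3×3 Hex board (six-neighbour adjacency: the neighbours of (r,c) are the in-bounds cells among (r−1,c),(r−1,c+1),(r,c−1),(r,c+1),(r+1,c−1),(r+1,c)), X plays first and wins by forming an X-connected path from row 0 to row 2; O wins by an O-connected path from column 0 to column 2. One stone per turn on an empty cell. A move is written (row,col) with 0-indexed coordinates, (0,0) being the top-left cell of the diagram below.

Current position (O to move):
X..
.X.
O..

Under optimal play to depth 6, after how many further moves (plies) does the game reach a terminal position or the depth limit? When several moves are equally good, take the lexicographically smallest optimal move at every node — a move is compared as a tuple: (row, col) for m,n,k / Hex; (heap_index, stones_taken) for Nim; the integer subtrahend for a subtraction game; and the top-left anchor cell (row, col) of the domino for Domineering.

[X../.X./O..] O move#1: (0,1):-1/XO./.X./O.., (0,2):-1/X.O/.X./O.., (1,0):-1/X../OX./O.., (1,2):-1/X../.XO/O.., (2,1):+1/X../.X./OO.*, (2,2):-1/X../.X./O.O
[X../.X./OO.] X move#2: (0,1):-1/XX./.X./OO.*, (0,2):-1/X.X/.X./OO., (1,0):-1/X../XX./OO., (1,2):-1/X../.XX/OO., (2,2):-1/X../.X./OOX
[XX./.X./OO.] O move#3: (0,2):+1/XXO/.X./OO.*, (1,0):+1/XX./OX./OO., (1,2):+1/XX./.XO/OO., (2,2):+1/XX./.X./OOO
[XXO/.X./OO.] X move#4: (1,0):-1/XXO/XX./OO.*, (1,2):-1/XXO/.XX/OO., (2,2):-1/XXO/.X./OOX
[XXO/XX./OO.] O move#5: (1,2):+1/XXO/XXO/OO.*, (2,2):+1/XXO/XX./OOO
[XXO/XXO/OO.] end (terminal -1, X#6); searched X../.X./O.. to 6

PV length from [X../.X./O..]: 5 plies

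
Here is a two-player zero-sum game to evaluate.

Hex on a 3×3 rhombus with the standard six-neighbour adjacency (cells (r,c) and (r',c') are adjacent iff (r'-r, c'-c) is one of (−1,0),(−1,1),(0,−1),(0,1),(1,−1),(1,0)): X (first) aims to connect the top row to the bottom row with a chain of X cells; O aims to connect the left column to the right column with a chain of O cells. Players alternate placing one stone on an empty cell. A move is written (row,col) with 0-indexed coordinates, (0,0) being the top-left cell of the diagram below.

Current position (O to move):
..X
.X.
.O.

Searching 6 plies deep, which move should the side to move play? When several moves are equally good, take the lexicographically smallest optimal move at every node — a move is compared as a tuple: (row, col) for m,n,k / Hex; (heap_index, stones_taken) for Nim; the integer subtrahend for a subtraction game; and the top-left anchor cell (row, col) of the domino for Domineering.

O's best at [..X/.X./.O.]: (2,0)

[..X/.X./.O.] O move#1: (0,0):-1/O.X/.X./.O., (0,1):-1/.OX/.X./.O., (1,0):-1/..X/OX./.O., (1,2):-1/..X/.XO/.O., (2,0):+1/..X/.X./OO.*, (2,2):-1/..X/.X./.OO
[..X/.X./OO.] X move#2: (0,0):-1/X.X/.X./OO.*, (0,1):-1/.XX/.X./OO., (1,0):-1/..X/XX./OO., (1,2):-1/..X/.XX/OO., (2,2):-1/..X/.X./OOX
[X.X/.X./OO.] O move#3: (0,1):+1/XOX/.X./OO.*, (1,0):+1/X.X/OX./OO., (1,2):+1/X.X/.XO/OO., (2,2):+1/X.X/.X./OOO
[XOX/.X./OO.] X move#4: (1,0):-1/XOX/XX./OO.*, (1,2):-1/XOX/.XX/OO., (2,2):-1/XOX/.X./OOX
[XOX/XX./OO.] O move#5: (1,2):+1/XOX/XXO/OO.*, (2,2):+1/XOX/XX./OOO
[XOX/XXO/OO.] end (terminal -1, X#6); searched ..X/.X./.O. to 6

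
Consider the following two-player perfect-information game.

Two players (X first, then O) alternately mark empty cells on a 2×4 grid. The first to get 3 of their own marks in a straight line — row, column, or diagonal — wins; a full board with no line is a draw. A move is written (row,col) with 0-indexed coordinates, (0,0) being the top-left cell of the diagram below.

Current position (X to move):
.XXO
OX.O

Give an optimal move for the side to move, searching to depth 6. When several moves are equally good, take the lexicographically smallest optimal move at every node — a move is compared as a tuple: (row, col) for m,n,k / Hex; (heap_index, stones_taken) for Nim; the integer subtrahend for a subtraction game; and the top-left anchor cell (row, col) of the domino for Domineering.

X's best at [.XXO/OX.O]: (0,0)

[.XXO/OX.O] X move#1: (0,0):+1/XXXO/OX.O*, (1,2):+0/.XXO/OXXO
[XXXO/OX.O] end (terminal -1, O#2); searched .XXO/OX.O to 6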